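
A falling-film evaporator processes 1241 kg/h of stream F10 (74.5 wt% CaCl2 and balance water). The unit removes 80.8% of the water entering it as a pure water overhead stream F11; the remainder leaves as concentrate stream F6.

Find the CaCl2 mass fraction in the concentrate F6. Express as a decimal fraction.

CaCl2 is not removed: 1241×0.745 = 924.54 kg/h of CaCl2 enters F6.
water entering = 1241×0.255 = 316.45 kg/h; overhead removed = 0.808×316.45 = 255.7 kg/h.
Concentrate = 1241 − 255.7 = 985.3 kg/h.
Mass fraction = 924.54/985.3 = 0.9383.

0.9383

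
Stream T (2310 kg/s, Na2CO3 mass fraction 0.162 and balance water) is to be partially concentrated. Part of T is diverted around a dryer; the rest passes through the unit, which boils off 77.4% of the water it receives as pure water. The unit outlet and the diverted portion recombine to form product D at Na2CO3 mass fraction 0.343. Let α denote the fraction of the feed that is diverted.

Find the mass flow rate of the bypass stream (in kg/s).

All 2310×0.162 = 374.22 kg/s of Na2CO3 reaches D, so D = 374.22/0.343 = 1091 kg/s and vapour = 1219 kg/s.
The evaporator receives (1−α)·2310 of feed at 0.838 water and removes 0.774 of that water:
0.774×0.838×(1−α)×2310 = 1219
(1−α) = 1219/1498.3 = 0.8136;  α = 0.1864.
Bypass flow = 0.1864×2310 = 430.63 kg/s.

430.6 kg/s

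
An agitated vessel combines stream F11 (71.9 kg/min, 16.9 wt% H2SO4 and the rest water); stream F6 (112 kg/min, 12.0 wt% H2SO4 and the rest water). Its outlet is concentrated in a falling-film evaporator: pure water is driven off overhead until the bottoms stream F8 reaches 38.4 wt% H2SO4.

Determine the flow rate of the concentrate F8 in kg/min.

66.64 kg/min

H2SO4 entering = 71.9×0.169 + 112×0.120 = 25.591 kg/min.
All H2SO4 reports to F8, so F8 = 25.591/0.384 = 66.643 kg/min.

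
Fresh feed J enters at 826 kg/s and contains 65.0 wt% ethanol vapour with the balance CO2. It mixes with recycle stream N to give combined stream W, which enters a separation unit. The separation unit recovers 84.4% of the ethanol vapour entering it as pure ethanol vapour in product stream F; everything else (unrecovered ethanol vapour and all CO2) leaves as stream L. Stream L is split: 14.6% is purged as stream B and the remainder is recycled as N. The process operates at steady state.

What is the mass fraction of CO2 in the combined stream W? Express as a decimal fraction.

0.7617

CO2 enters only via J and leaves only via the purge: 826×0.350 = 0.146×(CO2 in L), and the separation unit passes all CO2, so CO2 in W = CO2 in L = 1980.1 kg/s.
ethanol vapour in W: m_A = 826×0.650 + (1−0.146)·(1−0.844)·m_A, so m_A = 536.9/0.8668 = 619.42 kg/s.
W = 619.42 + 1980.1 = 2599.6 kg/s.
CO2 fraction in W = 1980.1/2599.6 = 0.7617.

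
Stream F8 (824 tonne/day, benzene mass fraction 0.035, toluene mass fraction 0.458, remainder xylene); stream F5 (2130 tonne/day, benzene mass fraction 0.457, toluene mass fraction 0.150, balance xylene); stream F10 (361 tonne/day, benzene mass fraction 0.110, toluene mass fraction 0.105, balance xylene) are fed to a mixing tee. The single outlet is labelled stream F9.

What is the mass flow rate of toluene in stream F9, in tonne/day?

toluene out = toluene in = 824×0.458 + 2130×0.150 + 361×0.105 = 734.8 tonne/day.

734.8 tonne/day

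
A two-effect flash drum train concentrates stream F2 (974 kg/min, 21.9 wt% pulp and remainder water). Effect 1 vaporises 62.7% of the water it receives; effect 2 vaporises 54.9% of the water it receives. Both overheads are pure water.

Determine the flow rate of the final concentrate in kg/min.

341.3 kg/min

water in feed = 974×0.781 = 760.69 kg/min.
After stage 1: water left = (1−0.627)×760.69 = 283.74; stream total = 497.04 kg/min.
After stage 2: water left = (1−0.549)×283.74 = 127.97; final concentrate = 341.27 kg/min.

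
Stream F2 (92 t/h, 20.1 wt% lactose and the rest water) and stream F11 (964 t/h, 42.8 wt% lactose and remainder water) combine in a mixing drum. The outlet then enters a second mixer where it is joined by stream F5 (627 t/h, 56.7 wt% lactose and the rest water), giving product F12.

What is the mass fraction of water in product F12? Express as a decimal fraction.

0.533

Overall, product flow = 1683 t/h.
water in = 92×0.799 + 964×0.572 + 627×0.433 = 896.41 t/h.
water fraction in F12 = 0.533.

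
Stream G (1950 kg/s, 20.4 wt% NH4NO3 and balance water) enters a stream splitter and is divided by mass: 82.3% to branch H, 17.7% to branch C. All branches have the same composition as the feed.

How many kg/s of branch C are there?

345.1 kg/s

Branch C flow = 0.177×1950 = 345.15 kg/s.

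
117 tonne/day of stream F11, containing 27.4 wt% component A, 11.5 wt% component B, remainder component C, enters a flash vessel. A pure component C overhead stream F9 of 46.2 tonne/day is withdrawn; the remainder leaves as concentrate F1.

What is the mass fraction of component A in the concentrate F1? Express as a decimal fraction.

0.4528

component A is not removed: 117×0.274 = 32.058 tonne/day of component A enters F1.
Concentrate = 117 − 46.2 = 70.8 tonne/day.
Mass fraction = 32.058/70.8 = 0.4528.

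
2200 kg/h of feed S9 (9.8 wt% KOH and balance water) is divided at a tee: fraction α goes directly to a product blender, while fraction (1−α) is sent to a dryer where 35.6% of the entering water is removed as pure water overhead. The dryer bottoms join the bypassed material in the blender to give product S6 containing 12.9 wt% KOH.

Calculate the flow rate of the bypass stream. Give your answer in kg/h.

553.6 kg/h

All 2200×0.098 = 215.6 kg/h of KOH reaches S6, so S6 = 215.6/0.129 = 1671.3 kg/h and vapour = 528.68 kg/h.
The evaporator receives (1−α)·2200 of feed at 0.902 water and removes 0.356 of that water:
0.356×0.902×(1−α)×2200 = 528.68
(1−α) = 528.68/706.45 = 0.7484;  α = 0.2516.
Bypass flow = 0.2516×2200 = 553.59 kg/h.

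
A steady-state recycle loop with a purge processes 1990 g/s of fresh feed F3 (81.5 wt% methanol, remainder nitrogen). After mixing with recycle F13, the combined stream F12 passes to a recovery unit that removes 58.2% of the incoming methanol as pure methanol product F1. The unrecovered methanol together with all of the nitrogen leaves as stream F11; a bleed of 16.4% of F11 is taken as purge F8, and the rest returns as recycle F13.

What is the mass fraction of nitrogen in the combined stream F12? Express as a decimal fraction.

nitrogen enters only via F3 and leaves only via the purge: 1990×0.185 = 0.164×(nitrogen in F11), and the recovery unit passes all nitrogen, so nitrogen in F12 = nitrogen in F11 = 2244.8 g/s.
methanol in F12: m_A = 1990×0.815 + (1−0.164)·(1−0.582)·m_A, so m_A = 1621.8/0.6506 = 2493 g/s.
F12 = 2493 + 2244.8 = 4737.9 g/s.
nitrogen fraction in F12 = 2244.8/4737.9 = 0.474.

0.474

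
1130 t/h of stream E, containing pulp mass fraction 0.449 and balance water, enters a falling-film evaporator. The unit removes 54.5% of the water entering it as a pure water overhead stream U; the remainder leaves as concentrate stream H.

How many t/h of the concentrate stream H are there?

water entering = 1130×0.551 = 622.63 t/h; overhead removed = 0.545×622.63 = 339.33 t/h.
Concentrate = 1130 − 339.33 = 790.67 t/h.

790.7 t/h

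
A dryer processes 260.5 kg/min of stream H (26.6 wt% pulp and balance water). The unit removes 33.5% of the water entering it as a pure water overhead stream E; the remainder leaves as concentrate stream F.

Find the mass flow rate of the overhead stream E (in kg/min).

water entering = 260.5×0.734 = 191.21 kg/min; overhead removed = 0.335×191.21 = 64.054 kg/min.

64.05 kg/min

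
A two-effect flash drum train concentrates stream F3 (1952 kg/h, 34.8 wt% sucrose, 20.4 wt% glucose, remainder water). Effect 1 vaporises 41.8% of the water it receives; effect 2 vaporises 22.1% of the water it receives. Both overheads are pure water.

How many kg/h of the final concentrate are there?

water in feed = 1952×0.448 = 874.5 kg/h.
After stage 1: water left = (1−0.418)×874.5 = 508.96; stream total = 1586.5 kg/h.
After stage 2: water left = (1−0.221)×508.96 = 396.48; final concentrate = 1474 kg/h.

1474 kg/h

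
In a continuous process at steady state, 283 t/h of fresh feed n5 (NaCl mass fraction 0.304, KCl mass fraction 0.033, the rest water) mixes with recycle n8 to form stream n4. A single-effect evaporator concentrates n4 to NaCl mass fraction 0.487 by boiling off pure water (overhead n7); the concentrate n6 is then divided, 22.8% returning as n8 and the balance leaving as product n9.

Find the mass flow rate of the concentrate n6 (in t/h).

228.8 t/h

Overall NaCl balance (none leaves overhead): NaCl in fresh feed = NaCl in product, i.e. 283×0.304 = (1−0.228)·n6·0.487.
n6 = 86.032/(0.487×0.772) = 228.83 t/h.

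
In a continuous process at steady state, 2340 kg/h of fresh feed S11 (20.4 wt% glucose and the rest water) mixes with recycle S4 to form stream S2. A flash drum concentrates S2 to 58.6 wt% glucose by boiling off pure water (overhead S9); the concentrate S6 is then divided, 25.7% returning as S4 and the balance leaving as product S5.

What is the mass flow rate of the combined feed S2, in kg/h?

Overall glucose balance (none leaves overhead): glucose in fresh feed = glucose in product, i.e. 2340×0.204 = (1−0.257)·S6·0.586.
S6 = 477.36/(0.586×0.743) = 1096.4 kg/h.
Recycle S4 = 0.257×1096.4 = 281.77 kg/h.
Combined feed S2 = 2340 + 281.77 = 2621.8 kg/h.

2622 kg/h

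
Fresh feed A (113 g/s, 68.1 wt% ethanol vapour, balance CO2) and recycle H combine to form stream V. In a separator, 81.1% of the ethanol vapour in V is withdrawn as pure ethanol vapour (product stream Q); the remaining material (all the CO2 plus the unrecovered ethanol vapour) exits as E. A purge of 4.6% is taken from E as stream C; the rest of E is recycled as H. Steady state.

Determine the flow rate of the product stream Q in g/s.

ethanol vapour in V: m_A = 113×0.681 + (1−0.046)·(1−0.811)·m_A, so m_A = 76.953/0.8197 = 93.88 g/s.
Product Q = 0.811×93.88 = 76.137 g/s.

76.14 g/s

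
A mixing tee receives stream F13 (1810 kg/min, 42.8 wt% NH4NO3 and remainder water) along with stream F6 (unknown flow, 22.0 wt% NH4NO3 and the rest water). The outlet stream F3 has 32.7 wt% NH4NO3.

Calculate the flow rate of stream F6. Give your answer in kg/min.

Let F6 be the unknown flow. Total out = 1810 + F6.
NH4NO3 balance: 774.68 + 0.220·F6 = 0.327·(1810 + F6)
(0.220 − 0.327)·F6 = 0.327×1810 − 774.68 = -182.81
F6 = -182.81 / -0.107 = 1708.5 kg/min

1709 kg/min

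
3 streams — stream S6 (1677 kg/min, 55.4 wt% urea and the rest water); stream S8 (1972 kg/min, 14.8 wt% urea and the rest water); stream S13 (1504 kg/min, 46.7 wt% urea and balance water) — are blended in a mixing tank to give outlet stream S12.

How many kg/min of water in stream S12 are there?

3230 kg/min

water out = water in = 1677×0.446 + 1972×0.852 + 1504×0.533 = 3229.7 kg/min.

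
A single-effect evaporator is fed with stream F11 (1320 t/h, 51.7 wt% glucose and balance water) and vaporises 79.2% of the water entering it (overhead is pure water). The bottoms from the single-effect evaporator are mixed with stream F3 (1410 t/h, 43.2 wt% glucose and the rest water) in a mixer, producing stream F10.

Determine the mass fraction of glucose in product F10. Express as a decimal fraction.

Vapour removed = 0.792×0.483×1320 = 504.95 t/h; concentrate = 815.05 t/h.
glucose reaching the mixer = 682.44 (from concentrate) + 1410×0.432 = 1291.6 t/h.
Product flow = 815.05 + 1410 = 2225.1 t/h; glucose fraction = 0.580.

0.580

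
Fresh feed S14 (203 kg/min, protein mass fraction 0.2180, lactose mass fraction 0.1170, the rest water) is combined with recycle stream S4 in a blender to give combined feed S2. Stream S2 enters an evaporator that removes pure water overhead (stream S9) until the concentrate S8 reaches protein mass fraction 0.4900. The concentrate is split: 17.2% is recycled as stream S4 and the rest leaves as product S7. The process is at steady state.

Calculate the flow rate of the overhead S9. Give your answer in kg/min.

112.7 kg/min

Overall protein balance (none leaves overhead): protein in fresh feed = protein in product, i.e. 203×0.218 = (1−0.172)·S8·0.490.
S8 = 44.254/(0.490×0.828) = 109.08 kg/min.
Recycle S4 = 0.172×109.08 = 18.761 kg/min.
Combined feed S2 = 203 + 18.761 = 221.76 kg/min.
Overhead S9 = S2 − S8 = 221.76 − 109.08 = 112.69 kg/min.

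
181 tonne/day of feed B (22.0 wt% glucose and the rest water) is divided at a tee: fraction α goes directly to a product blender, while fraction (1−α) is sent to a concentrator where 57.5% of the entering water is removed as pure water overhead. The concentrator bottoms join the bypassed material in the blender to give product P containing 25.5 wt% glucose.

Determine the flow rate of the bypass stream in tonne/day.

125.6 tonne/day

All 181×0.220 = 39.82 tonne/day of glucose reaches P, so P = 39.82/0.255 = 156.16 tonne/day and vapour = 24.843 tonne/day.
The evaporator receives (1−α)·181 of feed at 0.780 water and removes 0.575 of that water:
0.575×0.780×(1−α)×181 = 24.843
(1−α) = 24.843/81.178 = 0.3060;  α = 0.6940.
Bypass flow = 0.6940×181 = 125.61 tonne/day.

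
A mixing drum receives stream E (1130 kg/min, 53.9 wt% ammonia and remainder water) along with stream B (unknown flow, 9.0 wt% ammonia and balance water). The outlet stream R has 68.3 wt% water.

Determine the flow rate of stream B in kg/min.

1105 kg/min

Let B be the unknown flow. Total out = 1130 + B.
water balance: 520.93 + 0.910·B = 0.683·(1130 + B)
(0.910 − 0.683)·B = 0.683×1130 − 520.93 = 250.86
B = 250.86 / 0.227 = 1105.1 kg/min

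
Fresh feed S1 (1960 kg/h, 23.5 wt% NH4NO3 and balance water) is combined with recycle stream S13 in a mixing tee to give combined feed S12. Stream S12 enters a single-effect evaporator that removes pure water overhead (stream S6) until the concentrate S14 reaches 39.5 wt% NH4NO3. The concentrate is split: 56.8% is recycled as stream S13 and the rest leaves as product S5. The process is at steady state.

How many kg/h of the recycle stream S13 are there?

Overall NH4NO3 balance (none leaves overhead): NH4NO3 in fresh feed = NH4NO3 in product, i.e. 1960×0.235 = (1−0.568)·S14·0.395.
S14 = 460.6/(0.395×0.432) = 2699.2 kg/h.
Recycle S13 = 0.568×2699.2 = 1533.2 kg/h.

1533 kg/h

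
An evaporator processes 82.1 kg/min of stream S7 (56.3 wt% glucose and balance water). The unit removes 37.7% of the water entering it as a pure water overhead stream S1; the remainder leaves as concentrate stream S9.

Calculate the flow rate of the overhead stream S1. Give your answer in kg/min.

water entering = 82.1×0.437 = 35.878 kg/min; overhead removed = 0.377×35.878 = 13.526 kg/min.

13.53 kg/min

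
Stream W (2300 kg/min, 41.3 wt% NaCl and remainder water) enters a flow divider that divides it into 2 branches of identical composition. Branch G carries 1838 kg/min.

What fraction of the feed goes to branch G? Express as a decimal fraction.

0.799

Fraction to G = 1838/2300 = 0.7991.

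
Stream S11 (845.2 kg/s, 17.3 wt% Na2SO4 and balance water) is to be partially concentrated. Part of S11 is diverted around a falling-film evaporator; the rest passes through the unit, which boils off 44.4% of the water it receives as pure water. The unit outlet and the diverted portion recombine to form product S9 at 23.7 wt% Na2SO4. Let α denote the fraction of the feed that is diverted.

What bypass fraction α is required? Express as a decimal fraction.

0.265

All 845.2×0.173 = 146.22 kg/s of Na2SO4 reaches S9, so S9 = 146.22/0.237 = 616.96 kg/s and vapour = 228.24 kg/s.
The evaporator receives (1−α)·845.2 of feed at 0.827 water and removes 0.444 of that water:
0.444×0.827×(1−α)×845.2 = 228.24
(1−α) = 228.24/310.35 = 0.7354;  α = 0.2646.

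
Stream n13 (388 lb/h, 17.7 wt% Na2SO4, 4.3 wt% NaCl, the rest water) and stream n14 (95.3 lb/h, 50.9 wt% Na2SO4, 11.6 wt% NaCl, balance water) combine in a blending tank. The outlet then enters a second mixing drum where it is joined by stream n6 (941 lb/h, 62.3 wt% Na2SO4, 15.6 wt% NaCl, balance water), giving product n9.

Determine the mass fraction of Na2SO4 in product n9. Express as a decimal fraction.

Overall, product flow = 1424.3 lb/h.
Na2SO4 in = 388×0.177 + 95.3×0.509 + 941×0.623 = 703.43 lb/h.
Na2SO4 fraction in n9 = 0.4939.

0.4939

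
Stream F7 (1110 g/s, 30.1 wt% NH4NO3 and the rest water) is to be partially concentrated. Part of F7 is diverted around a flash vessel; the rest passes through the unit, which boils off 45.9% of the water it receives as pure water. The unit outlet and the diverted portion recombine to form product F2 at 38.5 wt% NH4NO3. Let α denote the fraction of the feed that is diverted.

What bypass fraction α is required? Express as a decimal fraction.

0.320

All 1110×0.301 = 334.11 g/s of NH4NO3 reaches F2, so F2 = 334.11/0.385 = 867.82 g/s and vapour = 242.18 g/s.
The evaporator receives (1−α)·1110 of feed at 0.699 water and removes 0.459 of that water:
0.459×0.699×(1−α)×1110 = 242.18
(1−α) = 242.18/356.13 = 0.6800;  α = 0.3200.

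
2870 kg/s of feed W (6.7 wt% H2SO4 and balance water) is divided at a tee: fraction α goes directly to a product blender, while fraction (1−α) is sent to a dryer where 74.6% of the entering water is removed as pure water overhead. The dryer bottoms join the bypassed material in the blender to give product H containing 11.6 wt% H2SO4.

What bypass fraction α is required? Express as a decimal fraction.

All 2870×0.067 = 192.29 kg/s of H2SO4 reaches H, so H = 192.29/0.116 = 1657.7 kg/s and vapour = 1212.3 kg/s.
The evaporator receives (1−α)·2870 of feed at 0.933 water and removes 0.746 of that water:
0.746×0.933×(1−α)×2870 = 1212.3
(1−α) = 1212.3/1997.6 = 0.6069;  α = 0.3931.

0.393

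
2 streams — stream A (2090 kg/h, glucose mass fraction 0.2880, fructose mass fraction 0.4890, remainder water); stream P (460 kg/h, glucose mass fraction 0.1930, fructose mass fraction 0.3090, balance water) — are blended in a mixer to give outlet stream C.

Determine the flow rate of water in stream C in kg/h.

695.1 kg/h

water out = water in = 2090×0.223 + 460×0.498 = 695.15 kg/h.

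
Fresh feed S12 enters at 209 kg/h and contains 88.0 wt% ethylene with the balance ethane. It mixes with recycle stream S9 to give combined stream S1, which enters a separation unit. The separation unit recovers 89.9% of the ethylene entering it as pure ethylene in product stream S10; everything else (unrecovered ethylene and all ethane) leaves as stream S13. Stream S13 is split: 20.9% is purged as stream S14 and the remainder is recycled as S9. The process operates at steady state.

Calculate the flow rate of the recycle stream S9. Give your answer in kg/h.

ethane enters only via S12 and leaves only via the purge: 209×0.120 = 0.209×(ethane in S13), and the separation unit passes all ethane, so ethane in S1 = ethane in S13 = 120 kg/h.
ethylene in S1: m_A = 209×0.880 + (1−0.209)·(1−0.899)·m_A, so m_A = 183.92/0.9201 = 199.89 kg/h.
S13 = (1−0.899)×199.89 + 120 = 140.19 kg/h.
Recycle S9 = (1−0.209)×140.19 = 110.89 kg/h.

110.9 kg/h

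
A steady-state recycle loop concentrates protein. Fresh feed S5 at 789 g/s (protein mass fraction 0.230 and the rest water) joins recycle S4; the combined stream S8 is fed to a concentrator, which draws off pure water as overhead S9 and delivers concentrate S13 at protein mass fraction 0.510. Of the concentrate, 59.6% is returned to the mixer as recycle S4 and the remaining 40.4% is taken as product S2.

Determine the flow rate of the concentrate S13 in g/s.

880.8 g/s

Overall protein balance (none leaves overhead): protein in fresh feed = protein in product, i.e. 789×0.230 = (1−0.596)·S13·0.510.
S13 = 181.47/(0.510×0.404) = 880.75 g/s.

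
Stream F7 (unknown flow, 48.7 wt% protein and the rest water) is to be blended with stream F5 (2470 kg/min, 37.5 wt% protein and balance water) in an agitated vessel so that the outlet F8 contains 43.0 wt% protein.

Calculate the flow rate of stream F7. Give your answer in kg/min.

2383 kg/min

Let F7 be the unknown flow. Total out = 2470 + F7.
protein balance: 926.25 + 0.487·F7 = 0.430·(2470 + F7)
(0.487 − 0.430)·F7 = 0.430×2470 − 926.25 = 135.85
F7 = 135.85 / 0.057 = 2383.3 kg/min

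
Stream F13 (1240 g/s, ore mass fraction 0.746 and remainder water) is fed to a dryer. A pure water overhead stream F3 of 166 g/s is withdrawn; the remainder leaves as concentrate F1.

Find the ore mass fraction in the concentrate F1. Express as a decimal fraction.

ore is not removed: 1240×0.746 = 925.04 g/s of ore enters F1.
Concentrate = 1240 − 166 = 1074 g/s.
Mass fraction = 925.04/1074 = 0.861.

0.861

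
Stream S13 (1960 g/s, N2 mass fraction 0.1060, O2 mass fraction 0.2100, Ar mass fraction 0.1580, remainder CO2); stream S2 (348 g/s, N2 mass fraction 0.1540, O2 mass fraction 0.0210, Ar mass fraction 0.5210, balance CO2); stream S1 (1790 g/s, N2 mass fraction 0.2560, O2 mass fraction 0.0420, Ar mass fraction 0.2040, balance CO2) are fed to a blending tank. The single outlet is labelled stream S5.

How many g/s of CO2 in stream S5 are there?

2028 g/s

CO2 out = CO2 in = 1960×0.526 + 348×0.304 + 1790×0.498 = 2028.2 g/s.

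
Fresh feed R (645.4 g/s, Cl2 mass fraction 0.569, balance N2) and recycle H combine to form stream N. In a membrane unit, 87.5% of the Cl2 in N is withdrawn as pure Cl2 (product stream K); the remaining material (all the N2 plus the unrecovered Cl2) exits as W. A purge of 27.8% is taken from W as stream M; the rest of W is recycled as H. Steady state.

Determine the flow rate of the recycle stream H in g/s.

N2 enters only via R and leaves only via the purge: 645.4×0.431 = 0.278×(N2 in W), and the membrane unit passes all N2, so N2 in N = N2 in W = 1000.6 g/s.
Cl2 in N: m_A = 645.4×0.569 + (1−0.278)·(1−0.875)·m_A, so m_A = 367.23/0.9098 = 403.66 g/s.
W = (1−0.875)×403.66 + 1000.6 = 1051.1 g/s.
Recycle H = (1−0.278)×1051.1 = 758.87 g/s.

758.9 g/s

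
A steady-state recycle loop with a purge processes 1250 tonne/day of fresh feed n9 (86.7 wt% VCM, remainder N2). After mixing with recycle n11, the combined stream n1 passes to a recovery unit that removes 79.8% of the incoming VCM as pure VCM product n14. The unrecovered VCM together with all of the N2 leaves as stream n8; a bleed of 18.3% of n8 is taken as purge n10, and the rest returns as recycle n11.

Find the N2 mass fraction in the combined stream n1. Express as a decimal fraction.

0.4117

N2 enters only via n9 and leaves only via the purge: 1250×0.133 = 0.183×(N2 in n8), and the recovery unit passes all N2, so N2 in n1 = N2 in n8 = 908.47 tonne/day.
VCM in n1: m_A = 1250×0.867 + (1−0.183)·(1−0.798)·m_A, so m_A = 1083.8/0.8350 = 1298 tonne/day.
n1 = 1298 + 908.47 = 2206.4 tonne/day.
N2 fraction in n1 = 908.47/2206.4 = 0.4117.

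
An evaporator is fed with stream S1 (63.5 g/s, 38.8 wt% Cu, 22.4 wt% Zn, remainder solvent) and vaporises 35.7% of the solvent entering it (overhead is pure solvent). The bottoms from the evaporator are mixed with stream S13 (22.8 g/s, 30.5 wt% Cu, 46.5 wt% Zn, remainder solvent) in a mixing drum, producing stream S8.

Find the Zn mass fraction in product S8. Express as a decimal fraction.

0.320

Vapour removed = 0.357×0.388×63.5 = 8.7958 g/s; concentrate = 54.704 g/s.
Zn reaching the mixer = 14.224 (from concentrate) + 22.8×0.465 = 24.826 g/s.
Product flow = 54.704 + 22.8 = 77.504 g/s; Zn fraction = 0.320.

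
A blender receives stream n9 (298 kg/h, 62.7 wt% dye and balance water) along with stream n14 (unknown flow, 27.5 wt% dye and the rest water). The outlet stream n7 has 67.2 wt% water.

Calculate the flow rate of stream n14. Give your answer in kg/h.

1681 kg/h

Let n14 be the unknown flow. Total out = 298 + n14.
water balance: 111.15 + 0.725·n14 = 0.672·(298 + n14)
(0.725 − 0.672)·n14 = 0.672×298 − 111.15 = 89.102
n14 = 89.102 / 0.053 = 1681.2 kg/h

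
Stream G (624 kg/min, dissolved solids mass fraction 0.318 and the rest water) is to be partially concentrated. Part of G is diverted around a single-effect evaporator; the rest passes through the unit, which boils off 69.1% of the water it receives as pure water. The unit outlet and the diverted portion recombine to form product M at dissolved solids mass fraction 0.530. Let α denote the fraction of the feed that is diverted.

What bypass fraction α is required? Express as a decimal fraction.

0.151

All 624×0.318 = 198.43 kg/min of dissolved solids reaches M, so M = 198.43/0.530 = 374.4 kg/min and vapour = 249.6 kg/min.
The evaporator receives (1−α)·624 of feed at 0.682 water and removes 0.691 of that water:
0.691×0.682×(1−α)×624 = 249.6
(1−α) = 249.6/294.07 = 0.8488;  α = 0.1512.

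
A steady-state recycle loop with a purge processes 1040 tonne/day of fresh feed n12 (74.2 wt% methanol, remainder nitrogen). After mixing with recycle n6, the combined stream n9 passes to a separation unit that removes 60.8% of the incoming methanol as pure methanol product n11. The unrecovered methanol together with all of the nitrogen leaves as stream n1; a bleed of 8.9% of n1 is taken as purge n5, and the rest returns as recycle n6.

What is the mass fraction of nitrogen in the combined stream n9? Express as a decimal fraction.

nitrogen enters only via n12 and leaves only via the purge: 1040×0.258 = 0.089×(nitrogen in n1), and the separation unit passes all nitrogen, so nitrogen in n9 = nitrogen in n1 = 3014.8 tonne/day.
methanol in n9: m_A = 1040×0.742 + (1−0.089)·(1−0.608)·m_A, so m_A = 771.68/0.6429 = 1200.3 tonne/day.
n9 = 1200.3 + 3014.8 = 4215.2 tonne/day.
nitrogen fraction in n9 = 3014.8/4215.2 = 0.715.

0.715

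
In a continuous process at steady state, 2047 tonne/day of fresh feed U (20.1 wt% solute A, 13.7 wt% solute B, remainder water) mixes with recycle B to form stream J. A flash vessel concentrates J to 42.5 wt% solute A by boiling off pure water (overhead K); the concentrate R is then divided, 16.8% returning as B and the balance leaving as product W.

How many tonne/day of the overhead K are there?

Overall solute A balance (none leaves overhead): solute A in fresh feed = solute A in product, i.e. 2047×0.201 = (1−0.168)·R·0.425.
R = 411.45/(0.425×0.832) = 1163.6 tonne/day.
Recycle B = 0.168×1163.6 = 195.48 tonne/day.
Combined feed J = 2047 + 195.48 = 2242.5 tonne/day.
Overhead K = J − R = 2242.5 − 1163.6 = 1078.9 tonne/day.

1079 tonne/day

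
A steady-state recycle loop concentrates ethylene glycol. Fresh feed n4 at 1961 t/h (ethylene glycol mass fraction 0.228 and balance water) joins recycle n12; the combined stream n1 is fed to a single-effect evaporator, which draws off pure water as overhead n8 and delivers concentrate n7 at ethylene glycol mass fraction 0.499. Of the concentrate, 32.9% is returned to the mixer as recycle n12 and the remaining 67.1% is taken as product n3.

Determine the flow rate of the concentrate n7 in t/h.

1335 t/h

Overall ethylene glycol balance (none leaves overhead): ethylene glycol in fresh feed = ethylene glycol in product, i.e. 1961×0.228 = (1−0.329)·n7·0.499.
n7 = 447.11/(0.499×0.671) = 1335.3 t/h.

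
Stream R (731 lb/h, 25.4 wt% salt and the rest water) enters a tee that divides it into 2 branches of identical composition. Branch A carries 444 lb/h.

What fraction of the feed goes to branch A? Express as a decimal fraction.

0.607

Fraction to A = 444/731 = 0.6074.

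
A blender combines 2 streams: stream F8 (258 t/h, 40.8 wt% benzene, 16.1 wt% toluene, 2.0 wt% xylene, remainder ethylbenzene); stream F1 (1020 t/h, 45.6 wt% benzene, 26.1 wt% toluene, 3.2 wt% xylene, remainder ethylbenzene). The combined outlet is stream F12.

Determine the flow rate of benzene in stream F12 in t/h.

benzene out = benzene in = 258×0.408 + 1020×0.456 = 570.38 t/h.

570.4 t/h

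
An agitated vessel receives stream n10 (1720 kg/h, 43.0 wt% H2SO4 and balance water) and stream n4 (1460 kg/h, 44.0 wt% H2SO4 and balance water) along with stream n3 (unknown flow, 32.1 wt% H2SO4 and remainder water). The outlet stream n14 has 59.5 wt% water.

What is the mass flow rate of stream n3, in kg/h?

Let n3 be the unknown flow. Total out = 3180 + n3.
water balance: 1798 + 0.679·n3 = 0.595·(3180 + n3)
(0.679 − 0.595)·n3 = 0.595×3180 − 1798 = 94.1
n3 = 94.1 / 0.084 = 1120.2 kg/h

1120 kg/h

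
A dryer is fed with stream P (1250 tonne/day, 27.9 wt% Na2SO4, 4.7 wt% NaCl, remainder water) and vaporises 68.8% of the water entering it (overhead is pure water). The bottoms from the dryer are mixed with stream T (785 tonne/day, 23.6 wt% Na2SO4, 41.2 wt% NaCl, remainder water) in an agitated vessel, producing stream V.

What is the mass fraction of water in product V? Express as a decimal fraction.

0.3705

Vapour removed = 0.688×0.674×1250 = 579.64 tonne/day; concentrate = 670.36 tonne/day.
water reaching the mixer = 262.86 (from concentrate) + 785×0.352 = 539.18 tonne/day.
Product flow = 670.36 + 785 = 1455.4 tonne/day; water fraction = 0.3705.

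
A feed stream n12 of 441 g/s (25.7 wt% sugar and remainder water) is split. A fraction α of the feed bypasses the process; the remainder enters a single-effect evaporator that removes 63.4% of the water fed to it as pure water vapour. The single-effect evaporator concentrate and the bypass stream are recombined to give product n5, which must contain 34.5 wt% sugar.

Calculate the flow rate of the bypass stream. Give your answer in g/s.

202.2 g/s

All 441×0.257 = 113.34 g/s of sugar reaches n5, so n5 = 113.34/0.345 = 328.51 g/s and vapour = 112.49 g/s.
The evaporator receives (1−α)·441 of feed at 0.743 water and removes 0.634 of that water:
0.634×0.743×(1−α)×441 = 112.49
(1−α) = 112.49/207.74 = 0.5415;  α = 0.4585.
Bypass flow = 0.4585×441 = 202.21 g/s.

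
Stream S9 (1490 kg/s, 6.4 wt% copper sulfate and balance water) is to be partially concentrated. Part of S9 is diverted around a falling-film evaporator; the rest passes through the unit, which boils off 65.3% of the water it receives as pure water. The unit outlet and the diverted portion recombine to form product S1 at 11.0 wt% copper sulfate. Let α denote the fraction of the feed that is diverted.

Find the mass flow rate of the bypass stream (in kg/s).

All 1490×0.064 = 95.36 kg/s of copper sulfate reaches S1, so S1 = 95.36/0.110 = 866.91 kg/s and vapour = 623.09 kg/s.
The evaporator receives (1−α)·1490 of feed at 0.936 water and removes 0.653 of that water:
0.653×0.936×(1−α)×1490 = 623.09
(1−α) = 623.09/910.7 = 0.6842;  α = 0.3158.
Bypass flow = 0.3158×1490 = 470.56 kg/s.

470.6 kg/s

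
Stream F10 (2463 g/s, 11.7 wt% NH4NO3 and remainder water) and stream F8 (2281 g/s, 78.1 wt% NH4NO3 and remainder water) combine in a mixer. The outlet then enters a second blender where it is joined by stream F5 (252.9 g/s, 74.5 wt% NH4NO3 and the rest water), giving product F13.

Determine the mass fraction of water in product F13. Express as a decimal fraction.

0.548

Overall, product flow = 4996.9 g/s.
water in = 2463×0.883 + 2281×0.219 + 252.9×0.255 = 2738.9 g/s.
water fraction in F13 = 0.548.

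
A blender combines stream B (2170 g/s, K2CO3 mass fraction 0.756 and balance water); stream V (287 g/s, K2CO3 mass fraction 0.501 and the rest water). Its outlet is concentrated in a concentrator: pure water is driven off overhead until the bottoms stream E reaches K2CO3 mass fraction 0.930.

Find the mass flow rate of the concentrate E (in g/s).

1919 g/s

K2CO3 entering = 2170×0.756 + 287×0.501 = 1784.3 g/s.
All K2CO3 reports to E, so E = 1784.3/0.930 = 1918.6 g/s.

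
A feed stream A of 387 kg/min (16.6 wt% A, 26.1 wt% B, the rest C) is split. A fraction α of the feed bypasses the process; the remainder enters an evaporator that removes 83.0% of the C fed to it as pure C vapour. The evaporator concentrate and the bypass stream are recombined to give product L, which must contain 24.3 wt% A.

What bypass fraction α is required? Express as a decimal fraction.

0.334

All 387×0.166 = 64.242 kg/min of A reaches L, so L = 64.242/0.243 = 264.37 kg/min and vapour = 122.63 kg/min.
The evaporator receives (1−α)·387 of feed at 0.573 C and removes 0.830 of that C:
0.830×0.573×(1−α)×387 = 122.63
(1−α) = 122.63/184.05 = 0.6663;  α = 0.3337.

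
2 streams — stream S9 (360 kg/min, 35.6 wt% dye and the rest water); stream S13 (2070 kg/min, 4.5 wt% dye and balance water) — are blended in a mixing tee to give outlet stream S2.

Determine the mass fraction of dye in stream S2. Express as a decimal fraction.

0.091

Total flow out = 360 + 2070 = 2430 kg/min.
dye in = 360×0.356 + 2070×0.045 = 221.31 kg/min.
dye mass fraction in S2 = 221.31/2430 = 0.091.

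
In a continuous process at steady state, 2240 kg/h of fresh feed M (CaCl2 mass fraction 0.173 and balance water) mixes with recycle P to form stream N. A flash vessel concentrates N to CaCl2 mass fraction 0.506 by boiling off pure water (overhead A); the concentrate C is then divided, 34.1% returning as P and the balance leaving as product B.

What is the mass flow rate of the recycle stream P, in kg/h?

Overall CaCl2 balance (none leaves overhead): CaCl2 in fresh feed = CaCl2 in product, i.e. 2240×0.173 = (1−0.341)·C·0.506.
C = 387.52/(0.506×0.659) = 1162.1 kg/h.
Recycle P = 0.341×1162.1 = 396.29 kg/h.

396.3 kg/h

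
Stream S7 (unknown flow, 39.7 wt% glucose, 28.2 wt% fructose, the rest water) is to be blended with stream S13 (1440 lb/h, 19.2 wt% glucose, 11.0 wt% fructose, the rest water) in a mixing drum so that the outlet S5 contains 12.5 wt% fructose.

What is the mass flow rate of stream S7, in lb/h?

Let S7 be the unknown flow. Total out = 1440 + S7.
fructose balance: 158.4 + 0.282·S7 = 0.125·(1440 + S7)
(0.282 − 0.125)·S7 = 0.125×1440 − 158.4 = 21.6
S7 = 21.6 / 0.157 = 137.58 lb/h

137.6 lb/h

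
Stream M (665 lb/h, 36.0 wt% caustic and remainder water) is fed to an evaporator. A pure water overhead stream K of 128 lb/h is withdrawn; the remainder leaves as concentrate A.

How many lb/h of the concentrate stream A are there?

537 lb/h

Concentrate = 665 − 128 = 537 lb/h.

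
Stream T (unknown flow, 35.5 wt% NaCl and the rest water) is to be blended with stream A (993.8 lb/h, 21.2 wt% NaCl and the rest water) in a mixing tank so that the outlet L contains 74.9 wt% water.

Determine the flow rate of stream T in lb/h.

Let T be the unknown flow. Total out = 993.8 + T.
water balance: 783.11 + 0.645·T = 0.749·(993.8 + T)
(0.645 − 0.749)·T = 0.749×993.8 − 783.11 = -38.758
T = -38.758 / -0.104 = 372.68 lb/h

372.7 lb/h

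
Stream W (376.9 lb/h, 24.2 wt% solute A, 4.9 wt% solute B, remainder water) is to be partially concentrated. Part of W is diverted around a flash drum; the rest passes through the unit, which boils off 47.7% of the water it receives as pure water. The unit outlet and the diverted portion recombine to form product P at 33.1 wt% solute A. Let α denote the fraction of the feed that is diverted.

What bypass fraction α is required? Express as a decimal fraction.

All 376.9×0.242 = 91.21 lb/h of solute A reaches P, so P = 91.21/0.331 = 275.56 lb/h and vapour = 101.34 lb/h.
The evaporator receives (1−α)·376.9 of feed at 0.709 water and removes 0.477 of that water:
0.477×0.709×(1−α)×376.9 = 101.34
(1−α) = 101.34/127.46 = 0.7951;  α = 0.2049.

0.205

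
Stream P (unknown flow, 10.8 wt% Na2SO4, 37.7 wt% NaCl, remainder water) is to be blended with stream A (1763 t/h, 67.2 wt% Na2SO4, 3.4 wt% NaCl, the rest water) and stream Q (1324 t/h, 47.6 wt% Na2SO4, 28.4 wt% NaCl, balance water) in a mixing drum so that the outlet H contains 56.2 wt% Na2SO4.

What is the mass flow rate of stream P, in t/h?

176.4 t/h

Let P be the unknown flow. Total out = 3087 + P.
Na2SO4 balance: 1815 + 0.108·P = 0.562·(3087 + P)
(0.108 − 0.562)·P = 0.562×3087 − 1815 = -80.066
P = -80.066 / -0.454 = 176.36 t/h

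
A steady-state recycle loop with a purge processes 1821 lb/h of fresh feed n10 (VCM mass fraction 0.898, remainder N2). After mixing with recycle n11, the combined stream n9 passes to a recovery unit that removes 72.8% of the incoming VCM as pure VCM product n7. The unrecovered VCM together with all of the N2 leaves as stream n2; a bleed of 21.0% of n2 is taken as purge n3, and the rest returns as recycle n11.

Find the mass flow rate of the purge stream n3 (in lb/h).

304.7 lb/h

N2 enters only via n10 and leaves only via the purge: 1821×0.102 = 0.210×(N2 in n2), and the recovery unit passes all N2, so N2 in n9 = N2 in n2 = 884.49 lb/h.
VCM in n9: m_A = 1821×0.898 + (1−0.210)·(1−0.728)·m_A, so m_A = 1635.3/0.7851 = 2082.8 lb/h.
n2 = (1−0.728)×2082.8 + 884.49 = 1451 lb/h.
Purge n3 = 0.210×1451 = 304.71 lb/h.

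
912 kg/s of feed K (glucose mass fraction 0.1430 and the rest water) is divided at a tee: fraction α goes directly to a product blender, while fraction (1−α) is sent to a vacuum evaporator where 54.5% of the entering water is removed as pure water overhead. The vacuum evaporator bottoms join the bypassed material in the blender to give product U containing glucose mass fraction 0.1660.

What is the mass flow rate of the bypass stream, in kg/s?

All 912×0.143 = 130.42 kg/s of glucose reaches U, so U = 130.42/0.166 = 785.64 kg/s and vapour = 126.36 kg/s.
The evaporator receives (1−α)·912 of feed at 0.857 water and removes 0.545 of that water:
0.545×0.857×(1−α)×912 = 126.36
(1−α) = 126.36/425.96 = 0.2966;  α = 0.7034.
Bypass flow = 0.7034×912 = 641.46 kg/s.

641.5 kg/s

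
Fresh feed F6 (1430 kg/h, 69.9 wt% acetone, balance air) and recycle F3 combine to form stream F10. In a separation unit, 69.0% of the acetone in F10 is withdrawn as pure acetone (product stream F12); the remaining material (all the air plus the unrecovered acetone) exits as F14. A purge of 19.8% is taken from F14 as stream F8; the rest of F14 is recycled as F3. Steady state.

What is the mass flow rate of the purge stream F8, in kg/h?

512.1 kg/h

air enters only via F6 and leaves only via the purge: 1430×0.301 = 0.198×(air in F14), and the separation unit passes all air, so air in F10 = air in F14 = 2173.9 kg/h.
acetone in F10: m_A = 1430×0.699 + (1−0.198)·(1−0.690)·m_A, so m_A = 999.57/0.7514 = 1330.3 kg/h.
F14 = (1−0.690)×1330.3 + 2173.9 = 2586.3 kg/h.
Purge F8 = 0.198×2586.3 = 512.08 kg/h.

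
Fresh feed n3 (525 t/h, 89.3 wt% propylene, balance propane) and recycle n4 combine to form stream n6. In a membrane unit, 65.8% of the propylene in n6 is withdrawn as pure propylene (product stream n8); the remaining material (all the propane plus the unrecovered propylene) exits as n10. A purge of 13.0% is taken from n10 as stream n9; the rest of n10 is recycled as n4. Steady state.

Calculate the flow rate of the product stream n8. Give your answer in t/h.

propylene in n6: m_A = 525×0.893 + (1−0.130)·(1−0.658)·m_A, so m_A = 468.82/0.7025 = 667.4 t/h.
Product n8 = 0.658×667.4 = 439.15 t/h.

439.2 t/h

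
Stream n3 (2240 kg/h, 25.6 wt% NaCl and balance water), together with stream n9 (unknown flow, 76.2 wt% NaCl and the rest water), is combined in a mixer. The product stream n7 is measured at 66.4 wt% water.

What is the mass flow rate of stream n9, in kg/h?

Let n9 be the unknown flow. Total out = 2240 + n9.
water balance: 1666.6 + 0.238·n9 = 0.664·(2240 + n9)
(0.238 − 0.664)·n9 = 0.664×2240 − 1666.6 = -179.2
n9 = -179.2 / -0.426 = 420.66 kg/h

420.7 kg/h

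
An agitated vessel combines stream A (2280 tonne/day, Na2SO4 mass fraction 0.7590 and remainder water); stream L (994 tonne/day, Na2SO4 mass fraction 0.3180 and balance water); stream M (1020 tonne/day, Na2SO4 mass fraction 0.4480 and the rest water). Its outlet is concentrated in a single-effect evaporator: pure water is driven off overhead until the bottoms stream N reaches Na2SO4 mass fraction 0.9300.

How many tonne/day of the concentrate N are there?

2692 tonne/day

Na2SO4 entering = 2280×0.759 + 994×0.318 + 1020×0.448 = 2503.6 tonne/day.
All Na2SO4 reports to N, so N = 2503.6/0.930 = 2692 tonne/day.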